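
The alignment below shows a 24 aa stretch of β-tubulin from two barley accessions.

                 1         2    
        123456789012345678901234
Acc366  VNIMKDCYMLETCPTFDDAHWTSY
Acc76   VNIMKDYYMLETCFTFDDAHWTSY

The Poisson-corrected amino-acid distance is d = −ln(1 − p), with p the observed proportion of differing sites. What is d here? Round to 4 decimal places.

0.0870

The sequences differ at positions 7 (C/Y), 14 (P/F).
p = 2/24 = 0.083333.
d = −ln(1 − 0.083333) = −ln(0.916667) = 0.0870.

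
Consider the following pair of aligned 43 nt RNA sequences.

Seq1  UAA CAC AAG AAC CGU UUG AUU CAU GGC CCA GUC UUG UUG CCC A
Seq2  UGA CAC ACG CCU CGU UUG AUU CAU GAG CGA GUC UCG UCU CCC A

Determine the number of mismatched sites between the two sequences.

11

Differing sites — 2:A/G; 8:A/C; 10:A/C; 11:A/C; 12:C/U; 26:G/A; 27:C/G; 29:C/G; 35:U/C; 38:U/C; 39:G/U.
That gives 11 mismatches out of 43 aligned sites, so the Hamming distance is 11.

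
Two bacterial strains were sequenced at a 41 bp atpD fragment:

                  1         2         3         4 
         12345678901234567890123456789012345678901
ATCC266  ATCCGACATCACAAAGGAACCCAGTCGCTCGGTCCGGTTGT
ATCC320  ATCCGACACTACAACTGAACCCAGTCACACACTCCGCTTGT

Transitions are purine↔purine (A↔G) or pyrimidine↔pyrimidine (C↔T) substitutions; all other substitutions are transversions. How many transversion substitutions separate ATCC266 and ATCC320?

Differing sites — 9:T/C (Ti); 10:C/T (Ti); 15:A/C (Tv); 16:G/T (Tv); 27:G/A (Ti); 29:T/A (Tv); 31:G/A (Ti); 32:G/C (Tv); 37:G/C (Tv).
Of the 9 differences, 4 transitions and 5 transversions, so the answer is 5.

5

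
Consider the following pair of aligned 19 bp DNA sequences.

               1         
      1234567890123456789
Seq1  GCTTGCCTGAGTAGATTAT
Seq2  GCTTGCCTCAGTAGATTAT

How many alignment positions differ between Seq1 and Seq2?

1

Differing sites — 9:G/C.
That gives 1 mismatch out of 19 aligned sites, so the Hamming distance is 1.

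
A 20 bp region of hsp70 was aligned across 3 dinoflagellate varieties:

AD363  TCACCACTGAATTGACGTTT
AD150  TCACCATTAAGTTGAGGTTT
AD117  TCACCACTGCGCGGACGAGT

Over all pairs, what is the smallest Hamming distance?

4

Pairwise Hamming distances:
  AD363 vs AD150: 4
  AD363 vs AD117: 6
  AD150 vs AD117: 8
The smallest is 4, between AD363 and AD150.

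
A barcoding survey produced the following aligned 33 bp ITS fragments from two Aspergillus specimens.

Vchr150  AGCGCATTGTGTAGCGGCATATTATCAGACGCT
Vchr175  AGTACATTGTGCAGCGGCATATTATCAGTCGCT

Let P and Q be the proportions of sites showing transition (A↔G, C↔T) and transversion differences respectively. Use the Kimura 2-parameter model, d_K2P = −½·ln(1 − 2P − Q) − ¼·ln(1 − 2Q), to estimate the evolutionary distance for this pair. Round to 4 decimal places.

The sequences differ at positions 3 (C/T, transition), 4 (G/A, transition), 12 (T/C, transition), 29 (A/T, transversion).
Of the 4 differences, 3 transitions and 1 transversion over 33 sites: P = 3/33 = 0.090909, Q = 1/33 = 0.030303.
d = −0.5·ln(0.787879) − 0.25·ln(0.939394) = −0.5·(-0.238411) − 0.25·(-0.062520) = 0.1348.

0.1348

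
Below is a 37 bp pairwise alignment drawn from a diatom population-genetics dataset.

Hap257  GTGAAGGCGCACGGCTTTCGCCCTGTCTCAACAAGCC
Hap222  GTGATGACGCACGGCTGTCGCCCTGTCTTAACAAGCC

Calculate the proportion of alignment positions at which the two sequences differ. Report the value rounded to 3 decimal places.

Differing sites — 5:A/T; 7:G/A; 17:T/G; 29:C/T.
There are 4 differences over 37 sites, so p = 4/37 = 0.108.

0.108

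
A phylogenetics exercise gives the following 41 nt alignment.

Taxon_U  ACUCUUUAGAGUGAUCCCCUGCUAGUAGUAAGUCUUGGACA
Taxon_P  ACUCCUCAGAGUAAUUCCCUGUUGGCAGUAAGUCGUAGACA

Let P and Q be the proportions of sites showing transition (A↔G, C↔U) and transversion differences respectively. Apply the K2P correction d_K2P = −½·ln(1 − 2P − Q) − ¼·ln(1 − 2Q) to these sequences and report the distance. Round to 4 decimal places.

0.2803

Differing sites — 5:U/C (Ti); 7:U/C (Ti); 13:G/A (Ti); 16:C/U (Ti); 22:C/U (Ti); 24:A/G (Ti); 26:U/C (Ti); 35:U/G (Tv); 37:G/A (Ti).
Of the 9 differences, 8 transitions and 1 transversion over 41 sites: P = 8/41 = 0.195122, Q = 1/41 = 0.024390.
d = −0.5·ln(0.585366) − 0.25·ln(0.951220) = −0.5·(-0.535518) − 0.25·(-0.050010) = 0.2803.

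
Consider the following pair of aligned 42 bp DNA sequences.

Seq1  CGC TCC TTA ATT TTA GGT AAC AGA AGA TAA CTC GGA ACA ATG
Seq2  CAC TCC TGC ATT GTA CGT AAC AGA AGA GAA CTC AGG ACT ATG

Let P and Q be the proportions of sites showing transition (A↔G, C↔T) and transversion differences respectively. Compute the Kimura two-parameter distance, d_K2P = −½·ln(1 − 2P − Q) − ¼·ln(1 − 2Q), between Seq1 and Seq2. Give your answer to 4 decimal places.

0.2524

Mismatches occur at site 2 (G/A, transition), site 8 (T/G, transversion), site 9 (A/C, transversion), site 13 (T/G, transversion), site 16 (G/C, transversion), site 28 (T/G, transversion), site 34 (G/A, transition), site 36 (A/G, transition), site 39 (A/T, transversion).
Of the 9 differences, 3 transitions and 6 transversions over 42 sites: P = 3/42 = 0.071429, Q = 6/42 = 0.142857.
d = −0.5·ln(0.714285) − 0.25·ln(0.714286) = −0.5·(-0.336473) − 0.25·(-0.336472) = 0.2524.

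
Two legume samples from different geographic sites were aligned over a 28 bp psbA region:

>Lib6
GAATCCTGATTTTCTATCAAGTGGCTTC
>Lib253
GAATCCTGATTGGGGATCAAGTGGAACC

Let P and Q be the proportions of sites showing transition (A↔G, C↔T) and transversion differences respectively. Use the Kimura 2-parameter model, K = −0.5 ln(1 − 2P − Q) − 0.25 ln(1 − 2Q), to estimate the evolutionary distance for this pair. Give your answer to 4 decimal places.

0.3081

The sequences differ at positions 12 (T/G, transversion), 13 (T/G, transversion), 14 (C/G, transversion), 15 (T/G, transversion), 25 (C/A, transversion), 26 (T/A, transversion), 27 (T/C, transition).
Of the 7 differences, 1 transition and 6 transversions over 28 sites: P = 1/28 = 0.035714, Q = 6/28 = 0.214286.
d = −0.5·ln(0.714286) − 0.25·ln(0.571428) = −0.5·(-0.336472) − 0.25·(-0.559617) = 0.3081.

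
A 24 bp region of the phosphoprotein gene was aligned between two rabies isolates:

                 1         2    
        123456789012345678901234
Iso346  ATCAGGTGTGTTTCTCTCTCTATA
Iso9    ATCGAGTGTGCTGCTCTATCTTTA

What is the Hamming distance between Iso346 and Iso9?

Differing sites — 4:A/G; 5:G/A; 11:T/C; 13:T/G; 18:C/A; 22:A/T.
That gives 6 mismatches out of 24 aligned sites, so the Hamming distance is 6.

6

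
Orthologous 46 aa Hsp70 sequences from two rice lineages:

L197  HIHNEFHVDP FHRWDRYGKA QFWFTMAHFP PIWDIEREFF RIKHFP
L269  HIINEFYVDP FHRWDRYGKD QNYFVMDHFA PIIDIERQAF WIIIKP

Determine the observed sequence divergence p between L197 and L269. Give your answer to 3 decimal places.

0.326

The sequences differ at positions 3 (H/I), 7 (H/Y), 20 (A/D), 22 (F/N), 23 (W/Y), 25 (T/V), 27 (A/D), 30 (P/A), 33 (W/I), 38 (E/Q), 39 (F/A), 41 (R/W), 43 (K/I), 44 (H/I), 45 (F/K).
There are 15 differences over 46 sites, so p = 15/46 = 0.326.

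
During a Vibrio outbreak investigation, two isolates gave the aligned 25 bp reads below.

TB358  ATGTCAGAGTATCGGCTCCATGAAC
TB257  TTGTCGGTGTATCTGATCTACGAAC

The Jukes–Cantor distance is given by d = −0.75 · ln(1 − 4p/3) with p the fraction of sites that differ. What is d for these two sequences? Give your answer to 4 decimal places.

0.3505

Differing sites — 1:A/T; 6:A/G; 8:A/T; 14:G/T; 16:C/A; 19:C/T; 21:T/C.
p = 7/25 = 0.280000.
d = −0.75 · ln(1 − (4/3)·0.280000) = −0.75 · ln(0.626667) = −0.75 · (-0.467340) = 0.3505.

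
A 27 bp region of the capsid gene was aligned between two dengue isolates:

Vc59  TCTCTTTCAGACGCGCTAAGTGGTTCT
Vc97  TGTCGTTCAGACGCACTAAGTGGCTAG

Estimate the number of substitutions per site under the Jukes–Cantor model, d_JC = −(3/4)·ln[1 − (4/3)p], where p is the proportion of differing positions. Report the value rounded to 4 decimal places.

The sequences differ at positions 2 (C/G), 5 (T/G), 15 (G/A), 24 (T/C), 26 (C/A), 27 (T/G).
p = 6/27 = 0.222222.
d = −0.75 · ln(1 − (4/3)·0.222222) = −0.75 · ln(0.703704) = −0.75 · (-0.351397) = 0.2635.

0.2635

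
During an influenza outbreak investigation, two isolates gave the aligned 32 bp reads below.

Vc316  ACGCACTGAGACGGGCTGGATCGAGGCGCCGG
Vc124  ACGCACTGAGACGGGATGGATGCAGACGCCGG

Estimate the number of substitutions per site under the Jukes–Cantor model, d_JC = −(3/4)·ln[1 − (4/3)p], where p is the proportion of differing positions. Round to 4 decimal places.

Mismatches occur at site 16 (C↔A), site 22 (C↔G), site 23 (G↔C), site 26 (G↔A).
p = 4/32 = 0.125000.
d = −0.75 · ln(1 − (4/3)·0.125000) = −0.75 · ln(0.833333) = −0.75 · (-0.182322) = 0.1367.

0.1367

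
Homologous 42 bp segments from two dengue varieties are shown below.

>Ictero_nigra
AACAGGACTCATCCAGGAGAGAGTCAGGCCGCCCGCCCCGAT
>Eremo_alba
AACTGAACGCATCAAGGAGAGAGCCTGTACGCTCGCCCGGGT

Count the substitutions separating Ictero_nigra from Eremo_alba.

Mismatches occur at site 4 (A/T), site 6 (G/A), site 9 (T/G), site 14 (C/A), site 24 (T/C), site 26 (A/T), site 28 (G/T), site 29 (C/A), site 33 (C/T), site 39 (C/G), site 41 (A/G).
That gives 11 mismatches out of 42 aligned sites, so the Hamming distance is 11.

11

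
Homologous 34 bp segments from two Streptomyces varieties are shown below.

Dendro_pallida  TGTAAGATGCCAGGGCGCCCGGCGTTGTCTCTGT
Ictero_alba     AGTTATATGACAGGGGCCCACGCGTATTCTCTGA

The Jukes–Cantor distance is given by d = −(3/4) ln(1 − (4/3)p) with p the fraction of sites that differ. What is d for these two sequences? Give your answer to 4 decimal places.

Differing sites — 1:T/A; 4:A/T; 6:G/T; 10:C/A; 16:C/G; 17:G/C; 20:C/A; 21:G/C; 26:T/A; 27:G/T; 34:T/A.
p = 11/34 = 0.323529.
d = −0.75 · ln(1 − (4/3)·0.323529) = −0.75 · ln(0.568628) = −0.75 · (-0.564529) = 0.4234.

0.4234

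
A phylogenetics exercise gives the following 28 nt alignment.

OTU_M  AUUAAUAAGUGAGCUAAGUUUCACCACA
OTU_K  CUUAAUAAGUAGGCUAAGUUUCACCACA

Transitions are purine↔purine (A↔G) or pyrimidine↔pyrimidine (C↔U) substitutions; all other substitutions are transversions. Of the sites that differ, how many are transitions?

2

Mismatches occur at site 1 (A/C, transversion), site 11 (G/A, transition), site 12 (A/G, transition).
Of the 3 differences, 2 transitions and 1 transversion, so the answer is 2.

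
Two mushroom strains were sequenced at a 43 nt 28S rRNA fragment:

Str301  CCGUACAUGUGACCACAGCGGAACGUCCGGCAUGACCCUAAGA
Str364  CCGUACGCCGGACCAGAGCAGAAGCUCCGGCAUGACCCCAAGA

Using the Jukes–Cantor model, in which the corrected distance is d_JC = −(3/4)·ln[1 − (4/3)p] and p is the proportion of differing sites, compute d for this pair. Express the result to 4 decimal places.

0.2454

Mismatches occur at site 7 (A/G), site 8 (U/C), site 9 (G/C), site 10 (U/G), site 16 (C/G), site 20 (G/A), site 24 (C/G), site 25 (G/C), site 39 (U/C).
p = 9/43 = 0.209302.
d = −0.75 · ln(1 − (4/3)·0.209302) = −0.75 · ln(0.720931) = −0.75 · (-0.327212) = 0.2454.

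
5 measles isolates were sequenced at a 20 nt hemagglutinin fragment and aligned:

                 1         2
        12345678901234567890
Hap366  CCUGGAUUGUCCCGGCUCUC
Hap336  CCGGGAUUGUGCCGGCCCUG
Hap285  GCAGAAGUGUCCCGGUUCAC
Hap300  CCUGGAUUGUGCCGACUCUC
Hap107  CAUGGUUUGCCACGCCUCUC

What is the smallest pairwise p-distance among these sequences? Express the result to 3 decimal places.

0.100

Pairwise Hamming distances:
  Hap366 vs Hap336: 4
  Hap366 vs Hap285: 6
  Hap366 vs Hap300: 2
  Hap366 vs Hap107: 5
  Hap336 vs Hap285: 9
  Hap336 vs Hap300: 4
  Hap336 vs Hap107: 9
  Hap285 vs Hap300: 8
  Hap285 vs Hap107: 11
  Hap300 vs Hap107: 6
The smallest is 2 mismatches, between Hap366 and Hap300; p = 2/20 = 0.100.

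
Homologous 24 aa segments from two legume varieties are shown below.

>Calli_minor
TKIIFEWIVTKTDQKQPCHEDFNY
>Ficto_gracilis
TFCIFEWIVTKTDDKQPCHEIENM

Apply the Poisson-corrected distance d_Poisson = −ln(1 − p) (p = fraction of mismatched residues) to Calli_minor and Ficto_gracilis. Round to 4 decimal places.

0.2877

The sequences differ at positions 2 (K/F), 3 (I/C), 14 (Q/D), 21 (D/I), 22 (F/E), 24 (Y/M).
p = 6/24 = 0.250000.
d = −ln(1 − 0.250000) = −ln(0.750000) = 0.2877.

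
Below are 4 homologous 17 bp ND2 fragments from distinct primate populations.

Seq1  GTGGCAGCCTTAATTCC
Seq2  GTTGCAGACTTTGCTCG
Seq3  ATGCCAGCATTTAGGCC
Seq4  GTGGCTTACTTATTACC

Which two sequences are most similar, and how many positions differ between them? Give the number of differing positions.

Pairwise Hamming distances:
  Seq1 vs Seq2: 6
  Seq1 vs Seq3: 6
  Seq1 vs Seq4: 5
  Seq2 vs Seq3: 9
  Seq2 vs Seq4: 8
  Seq3 vs Seq4: 10
The smallest is 5, between Seq1 and Seq4.

5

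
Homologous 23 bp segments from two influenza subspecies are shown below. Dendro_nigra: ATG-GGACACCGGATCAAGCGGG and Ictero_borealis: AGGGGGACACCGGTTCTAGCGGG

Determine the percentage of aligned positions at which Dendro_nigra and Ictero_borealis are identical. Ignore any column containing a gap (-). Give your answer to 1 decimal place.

86.4%

Excluding the 1 gap column leaves 22 comparable sites.
The sequences differ at positions 2 (T/G), 14 (A/T), 17 (A/T).
19 of the 22 comparable sites match, so the percent identity is 19/22 × 100 = 86.4%.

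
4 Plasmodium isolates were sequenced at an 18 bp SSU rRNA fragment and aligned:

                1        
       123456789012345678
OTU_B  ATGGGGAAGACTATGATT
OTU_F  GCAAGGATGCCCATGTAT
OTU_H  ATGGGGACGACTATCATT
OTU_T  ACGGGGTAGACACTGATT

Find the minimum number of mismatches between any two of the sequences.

Pairwise Hamming distances:
  OTU_B vs OTU_F: 9
  OTU_B vs OTU_H: 2
  OTU_B vs OTU_T: 4
  OTU_F vs OTU_H: 10
  OTU_F vs OTU_T: 10
  OTU_H vs OTU_T: 6
The smallest is 2, between OTU_B and OTU_H.

2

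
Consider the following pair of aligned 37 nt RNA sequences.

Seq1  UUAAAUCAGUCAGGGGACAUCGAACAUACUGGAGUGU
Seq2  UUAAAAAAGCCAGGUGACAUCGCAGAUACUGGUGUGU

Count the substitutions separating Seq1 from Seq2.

Mismatches occur at site 6 (U→A), site 7 (C→A), site 10 (U→C), site 15 (G→U), site 23 (A→C), site 25 (C→G), site 33 (A→U).
That gives 7 mismatches out of 37 aligned sites, so the Hamming distance is 7.

7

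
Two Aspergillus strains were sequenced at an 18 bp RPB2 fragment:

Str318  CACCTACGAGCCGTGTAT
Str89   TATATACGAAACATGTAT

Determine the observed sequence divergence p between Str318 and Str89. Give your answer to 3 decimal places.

0.333

Mismatches occur at site 1 (C↔T), site 3 (C↔T), site 4 (C↔A), site 10 (G↔A), site 11 (C↔A), site 13 (G↔A).
There are 6 differences over 18 sites, so p = 6/18 = 0.333.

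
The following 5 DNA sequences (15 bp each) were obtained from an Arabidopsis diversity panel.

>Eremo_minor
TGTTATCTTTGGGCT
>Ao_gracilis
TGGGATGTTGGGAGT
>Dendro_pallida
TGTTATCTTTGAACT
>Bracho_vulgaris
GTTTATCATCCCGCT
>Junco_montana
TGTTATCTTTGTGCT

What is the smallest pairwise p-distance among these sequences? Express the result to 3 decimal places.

0.067

Pairwise Hamming distances:
  Eremo_minor vs Ao_gracilis: 6
  Eremo_minor vs Dendro_pallida: 2
  Eremo_minor vs Bracho_vulgaris: 6
  Eremo_minor vs Junco_montana: 1
  Ao_gracilis vs Dendro_pallida: 6
  Ao_gracilis vs Bracho_vulgaris: 11
  Ao_gracilis vs Junco_montana: 7
  Dendro_pallida vs Bracho_vulgaris: 7
  Dendro_pallida vs Junco_montana: 2
  Bracho_vulgaris vs Junco_montana: 6
The smallest is 1 mismatch, between Eremo_minor and Junco_montana; p = 1/15 = 0.067.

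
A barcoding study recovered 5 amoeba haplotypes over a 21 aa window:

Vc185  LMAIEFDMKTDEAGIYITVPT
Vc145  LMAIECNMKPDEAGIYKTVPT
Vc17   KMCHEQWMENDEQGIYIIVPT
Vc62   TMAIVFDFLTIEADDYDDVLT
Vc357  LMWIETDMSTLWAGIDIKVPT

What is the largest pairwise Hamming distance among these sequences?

16

Pairwise Hamming distances:
  Vc185 vs Vc145: 4
  Vc185 vs Vc17: 9
  Vc185 vs Vc62: 10
  Vc185 vs Vc357: 7
  Vc145 vs Vc17: 10
  Vc145 vs Vc62: 13
  Vc145 vs Vc357: 10
  Vc17 vs Vc62: 16
  Vc17 vs Vc357: 12
  Vc62 vs Vc357: 14
The largest is 16, between Vc17 and Vc62.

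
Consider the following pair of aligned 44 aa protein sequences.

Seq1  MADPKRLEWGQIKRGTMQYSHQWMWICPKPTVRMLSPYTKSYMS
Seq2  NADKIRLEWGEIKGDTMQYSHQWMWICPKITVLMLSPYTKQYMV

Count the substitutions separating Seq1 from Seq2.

10

Mismatches occur at site 1 (M/N), site 4 (P/K), site 5 (K/I), site 11 (Q/E), site 14 (R/G), site 15 (G/D), site 30 (P/I), site 33 (R/L), site 41 (S/Q), site 44 (S/V).
That gives 10 mismatches out of 44 aligned sites, so the Hamming distance is 10.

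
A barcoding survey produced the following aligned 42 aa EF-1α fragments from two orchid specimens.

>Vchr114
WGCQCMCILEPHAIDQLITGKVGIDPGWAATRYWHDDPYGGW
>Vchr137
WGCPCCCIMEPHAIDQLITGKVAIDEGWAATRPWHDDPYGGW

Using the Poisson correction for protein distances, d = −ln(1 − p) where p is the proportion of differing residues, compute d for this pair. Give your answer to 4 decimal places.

0.1542

Mismatches occur at site 4 (Q↔P), site 6 (M↔C), site 9 (L↔M), site 23 (G↔A), site 26 (P↔E), site 33 (Y↔P).
p = 6/42 = 0.142857.
d = −ln(1 − 0.142857) = −ln(0.857143) = 0.1542.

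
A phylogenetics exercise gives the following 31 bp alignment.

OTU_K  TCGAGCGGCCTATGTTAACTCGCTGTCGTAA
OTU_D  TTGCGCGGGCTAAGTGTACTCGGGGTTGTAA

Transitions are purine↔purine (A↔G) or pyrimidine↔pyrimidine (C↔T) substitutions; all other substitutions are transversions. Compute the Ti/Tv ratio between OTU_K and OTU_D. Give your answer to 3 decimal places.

0.286

Differing sites — 2:C/T (Ti); 4:A/C (Tv); 9:C/G (Tv); 13:T/A (Tv); 16:T/G (Tv); 17:A/T (Tv); 23:C/G (Tv); 24:T/G (Tv); 27:C/T (Ti).
Of the 9 differences, 2 transitions and 7 transversions, so Ti/Tv = 2/7 = 0.286.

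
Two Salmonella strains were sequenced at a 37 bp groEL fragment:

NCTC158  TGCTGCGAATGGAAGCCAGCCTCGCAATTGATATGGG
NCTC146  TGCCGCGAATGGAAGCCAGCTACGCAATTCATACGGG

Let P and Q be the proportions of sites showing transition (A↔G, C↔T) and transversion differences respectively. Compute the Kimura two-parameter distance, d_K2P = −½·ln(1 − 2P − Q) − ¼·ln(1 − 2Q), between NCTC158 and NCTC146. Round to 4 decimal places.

Mismatches occur at site 4 (T↔C, transition), site 21 (C↔T, transition), site 22 (T↔A, transversion), site 30 (G↔C, transversion), site 34 (T↔C, transition).
Of the 5 differences, 3 transitions and 2 transversions over 37 sites: P = 3/37 = 0.081081, Q = 2/37 = 0.054054.
d = −0.5·ln(0.783784) − 0.25·ln(0.891892) = −0.5·(-0.243622) − 0.25·(-0.114410) = 0.1504.

0.1504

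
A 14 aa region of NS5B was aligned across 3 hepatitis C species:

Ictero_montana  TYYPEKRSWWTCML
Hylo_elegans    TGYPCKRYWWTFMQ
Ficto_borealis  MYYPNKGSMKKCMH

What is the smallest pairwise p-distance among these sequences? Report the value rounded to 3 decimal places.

Pairwise Hamming distances:
  Ictero_montana vs Hylo_elegans: 5
  Ictero_montana vs Ficto_borealis: 7
  Hylo_elegans vs Ficto_borealis: 10
The smallest is 5 mismatches, between Ictero_montana and Hylo_elegans; p = 5/14 = 0.357.

0.357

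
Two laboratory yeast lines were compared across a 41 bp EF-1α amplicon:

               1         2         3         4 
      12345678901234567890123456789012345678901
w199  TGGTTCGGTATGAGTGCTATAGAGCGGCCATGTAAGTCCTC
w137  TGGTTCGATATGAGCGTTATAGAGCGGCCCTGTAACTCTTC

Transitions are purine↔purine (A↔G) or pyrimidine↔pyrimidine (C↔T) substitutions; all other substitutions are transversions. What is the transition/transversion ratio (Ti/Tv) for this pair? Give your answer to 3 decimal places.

Mismatches occur at site 8 (G/A, transition), site 15 (T/C, transition), site 17 (C/T, transition), site 30 (A/C, transversion), site 36 (G/C, transversion), site 39 (C/T, transition).
Of the 6 differences, 4 transitions and 2 transversions, so Ti/Tv = 4/2 = 2.000.

2.000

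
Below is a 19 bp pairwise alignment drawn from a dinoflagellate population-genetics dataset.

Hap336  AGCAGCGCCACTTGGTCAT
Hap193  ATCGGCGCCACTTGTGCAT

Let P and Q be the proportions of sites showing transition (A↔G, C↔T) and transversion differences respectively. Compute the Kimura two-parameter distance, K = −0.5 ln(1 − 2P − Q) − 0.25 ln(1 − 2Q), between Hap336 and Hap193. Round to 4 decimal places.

0.2476

Differing sites — 2:G/T (Tv); 4:A/G (Ti); 15:G/T (Tv); 16:T/G (Tv).
Of the 4 differences, 1 transition and 3 transversions over 19 sites: P = 1/19 = 0.052632, Q = 3/19 = 0.157895.
d = −0.5·ln(0.736841) − 0.25·ln(0.684210) = −0.5·(-0.305383) − 0.25·(-0.379490) = 0.2476.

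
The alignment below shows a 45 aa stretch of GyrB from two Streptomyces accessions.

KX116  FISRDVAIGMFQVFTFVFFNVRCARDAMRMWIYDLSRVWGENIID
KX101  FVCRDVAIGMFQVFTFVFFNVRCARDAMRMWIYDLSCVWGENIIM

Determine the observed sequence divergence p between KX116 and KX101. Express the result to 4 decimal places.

0.0889

The sequences differ at positions 2 (I/V), 3 (S/C), 37 (R/C), 45 (D/M).
There are 4 differences over 45 sites, so p = 4/45 = 0.0889.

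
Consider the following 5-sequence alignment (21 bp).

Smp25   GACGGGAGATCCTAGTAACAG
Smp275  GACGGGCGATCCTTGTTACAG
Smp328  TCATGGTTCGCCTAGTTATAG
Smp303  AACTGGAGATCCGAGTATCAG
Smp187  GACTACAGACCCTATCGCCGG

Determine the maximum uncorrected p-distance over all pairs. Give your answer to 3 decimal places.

Pairwise Hamming distances:
  Smp25 vs Smp275: 3
  Smp25 vs Smp328: 10
  Smp25 vs Smp303: 4
  Smp25 vs Smp187: 9
  Smp275 vs Smp328: 10
  Smp275 vs Smp303: 7
  Smp275 vs Smp187: 11
  Smp328 vs Smp303: 11
  Smp328 vs Smp187: 15
  Smp303 vs Smp187: 10
The largest is 15 mismatches, between Smp328 and Smp187; p = 15/21 = 0.714.

0.714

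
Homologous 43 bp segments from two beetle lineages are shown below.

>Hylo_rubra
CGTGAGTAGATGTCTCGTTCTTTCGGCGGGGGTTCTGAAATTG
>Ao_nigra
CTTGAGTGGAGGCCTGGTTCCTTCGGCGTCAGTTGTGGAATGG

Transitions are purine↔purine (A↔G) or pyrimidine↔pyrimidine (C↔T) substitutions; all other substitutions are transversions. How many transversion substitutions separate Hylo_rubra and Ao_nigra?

Differing sites — 2:G/T (Tv); 8:A/G (Ti); 11:T/G (Tv); 13:T/C (Ti); 16:C/G (Tv); 21:T/C (Ti); 29:G/T (Tv); 30:G/C (Tv); 31:G/A (Ti); 35:C/G (Tv); 38:A/G (Ti); 42:T/G (Tv).
Of the 12 differences, 5 transitions and 7 transversions, so the answer is 7.

7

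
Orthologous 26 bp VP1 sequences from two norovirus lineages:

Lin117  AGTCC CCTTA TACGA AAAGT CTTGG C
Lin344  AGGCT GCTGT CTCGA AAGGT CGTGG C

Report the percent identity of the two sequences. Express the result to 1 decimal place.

65.4%

The sequences differ at positions 3 (T/G), 5 (C/T), 6 (C/G), 9 (T/G), 10 (A/T), 11 (T/C), 12 (A/T), 18 (A/G), 22 (T/G).
17 of the 26 sites match, so the percent identity is 17/26 × 100 = 65.4%.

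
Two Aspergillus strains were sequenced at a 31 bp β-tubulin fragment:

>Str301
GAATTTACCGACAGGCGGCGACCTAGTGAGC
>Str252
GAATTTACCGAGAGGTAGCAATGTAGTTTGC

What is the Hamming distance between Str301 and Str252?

Differing sites — 12:C/G; 16:C/T; 17:G/A; 20:G/A; 22:C/T; 23:C/G; 28:G/T; 29:A/T.
That gives 8 mismatches out of 31 aligned sites, so the Hamming distance is 8.

8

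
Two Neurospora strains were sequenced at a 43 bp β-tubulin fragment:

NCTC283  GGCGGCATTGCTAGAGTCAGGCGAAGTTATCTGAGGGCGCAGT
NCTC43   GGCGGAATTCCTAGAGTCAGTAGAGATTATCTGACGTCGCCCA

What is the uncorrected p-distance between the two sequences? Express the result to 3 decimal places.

0.256

The sequences differ at positions 6 (C/A), 10 (G/C), 21 (G/T), 22 (C/A), 25 (A/G), 26 (G/A), 35 (G/C), 37 (G/T), 41 (A/C), 42 (G/C), 43 (T/A).
There are 11 differences over 43 sites, so p = 11/43 = 0.256.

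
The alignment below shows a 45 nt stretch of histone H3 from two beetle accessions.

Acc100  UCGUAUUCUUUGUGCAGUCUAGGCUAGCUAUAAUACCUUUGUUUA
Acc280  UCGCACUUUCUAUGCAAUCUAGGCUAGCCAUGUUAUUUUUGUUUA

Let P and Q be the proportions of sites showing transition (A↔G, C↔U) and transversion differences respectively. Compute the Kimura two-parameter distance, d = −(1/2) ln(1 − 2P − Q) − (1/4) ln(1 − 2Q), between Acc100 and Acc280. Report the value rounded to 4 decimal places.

0.3257

The sequences differ at positions 4 (U/C, transition), 6 (U/C, transition), 8 (C/U, transition), 10 (U/C, transition), 12 (G/A, transition), 17 (G/A, transition), 29 (U/C, transition), 32 (A/G, transition), 33 (A/U, transversion), 36 (C/U, transition), 37 (C/U, transition).
Of the 11 differences, 10 transitions and 1 transversion over 45 sites: P = 10/45 = 0.222222, Q = 1/45 = 0.022222.
d = −0.5·ln(0.533334) − 0.25·ln(0.955556) = −0.5·(-0.628607) − 0.25·(-0.045462) = 0.3257.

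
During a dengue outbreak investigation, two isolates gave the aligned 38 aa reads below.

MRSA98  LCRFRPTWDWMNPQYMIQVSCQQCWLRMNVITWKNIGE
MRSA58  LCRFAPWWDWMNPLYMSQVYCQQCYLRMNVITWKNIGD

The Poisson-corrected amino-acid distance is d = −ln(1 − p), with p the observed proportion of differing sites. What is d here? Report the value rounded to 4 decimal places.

0.2036

Differing sites — 5:R/A; 7:T/W; 14:Q/L; 17:I/S; 20:S/Y; 25:W/Y; 38:E/D.
p = 7/38 = 0.184211.
d = −ln(1 − 0.184211) = −ln(0.815789) = 0.2036.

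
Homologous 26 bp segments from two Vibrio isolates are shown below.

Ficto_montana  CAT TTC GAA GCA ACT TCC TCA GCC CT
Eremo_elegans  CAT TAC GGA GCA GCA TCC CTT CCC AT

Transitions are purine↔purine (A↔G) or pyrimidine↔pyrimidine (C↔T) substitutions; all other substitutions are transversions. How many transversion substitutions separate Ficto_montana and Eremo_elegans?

5

Differing sites — 5:T/A (Tv); 8:A/G (Ti); 13:A/G (Ti); 15:T/A (Tv); 19:T/C (Ti); 20:C/T (Ti); 21:A/T (Tv); 22:G/C (Tv); 25:C/A (Tv).
Of the 9 differences, 4 transitions and 5 transversions, so the answer is 5.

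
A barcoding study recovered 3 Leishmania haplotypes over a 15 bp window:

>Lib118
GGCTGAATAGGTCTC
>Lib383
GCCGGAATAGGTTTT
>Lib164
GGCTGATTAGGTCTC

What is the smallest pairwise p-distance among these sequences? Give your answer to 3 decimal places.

0.067

Pairwise Hamming distances:
  Lib118 vs Lib383: 4
  Lib118 vs Lib164: 1
  Lib383 vs Lib164: 5
The smallest is 1 mismatch, between Lib118 and Lib164; p = 1/15 = 0.067.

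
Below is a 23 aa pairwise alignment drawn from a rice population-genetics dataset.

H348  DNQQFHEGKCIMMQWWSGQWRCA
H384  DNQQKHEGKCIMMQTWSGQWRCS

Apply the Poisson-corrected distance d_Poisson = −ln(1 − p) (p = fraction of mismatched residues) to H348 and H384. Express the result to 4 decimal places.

0.1398

Differing sites — 5:F/K; 15:W/T; 23:A/S.
p = 3/23 = 0.130435.
d = −ln(1 − 0.130435) = −ln(0.869565) = 0.1398.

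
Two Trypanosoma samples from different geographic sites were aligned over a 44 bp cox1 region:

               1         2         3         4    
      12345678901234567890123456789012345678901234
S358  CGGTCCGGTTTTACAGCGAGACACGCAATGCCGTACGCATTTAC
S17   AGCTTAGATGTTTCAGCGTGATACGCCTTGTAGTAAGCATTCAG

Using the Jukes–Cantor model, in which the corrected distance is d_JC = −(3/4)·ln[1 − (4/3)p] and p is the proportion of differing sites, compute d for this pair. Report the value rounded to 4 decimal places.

Differing sites — 1:C/A; 3:G/C; 5:C/T; 6:C/A; 8:G/A; 10:T/G; 13:A/T; 19:A/T; 22:C/T; 27:A/C; 28:A/T; 31:C/T; 32:C/A; 36:C/A; 42:T/C; 44:C/G.
p = 16/44 = 0.363636.
d = −0.75 · ln(1 − (4/3)·0.363636) = −0.75 · ln(0.515152) = −0.75 · (-0.663293) = 0.4975.

0.4975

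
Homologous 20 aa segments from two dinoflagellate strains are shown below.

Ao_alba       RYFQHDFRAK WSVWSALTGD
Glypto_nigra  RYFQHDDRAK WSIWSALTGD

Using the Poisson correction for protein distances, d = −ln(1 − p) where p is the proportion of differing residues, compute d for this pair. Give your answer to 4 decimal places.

0.1054

The sequences differ at positions 7 (F/D), 13 (V/I).
p = 2/20 = 0.100000.
d = −ln(1 − 0.100000) = −ln(0.900000) = 0.1054.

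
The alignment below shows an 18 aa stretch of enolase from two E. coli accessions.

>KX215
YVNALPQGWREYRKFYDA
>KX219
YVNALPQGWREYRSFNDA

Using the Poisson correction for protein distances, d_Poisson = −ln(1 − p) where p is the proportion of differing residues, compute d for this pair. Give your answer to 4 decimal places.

The sequences differ at positions 14 (K/S), 16 (Y/N).
p = 2/18 = 0.111111.
d = −ln(1 − 0.111111) = −ln(0.888889) = 0.1178.

0.1178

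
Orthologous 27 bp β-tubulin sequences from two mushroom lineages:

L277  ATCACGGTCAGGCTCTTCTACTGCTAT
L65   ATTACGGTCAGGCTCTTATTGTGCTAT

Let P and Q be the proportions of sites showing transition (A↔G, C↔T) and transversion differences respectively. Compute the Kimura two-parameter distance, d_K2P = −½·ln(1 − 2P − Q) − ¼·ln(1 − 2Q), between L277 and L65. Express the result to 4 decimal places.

Differing sites — 3:C/T (Ti); 18:C/A (Tv); 20:A/T (Tv); 21:C/G (Tv).
Of the 4 differences, 1 transition and 3 transversions over 27 sites: P = 1/27 = 0.037037, Q = 3/27 = 0.111111.
d = −0.5·ln(0.814815) − 0.25·ln(0.777778) = −0.5·(-0.204794) − 0.25·(-0.251314) = 0.1652.

0.1652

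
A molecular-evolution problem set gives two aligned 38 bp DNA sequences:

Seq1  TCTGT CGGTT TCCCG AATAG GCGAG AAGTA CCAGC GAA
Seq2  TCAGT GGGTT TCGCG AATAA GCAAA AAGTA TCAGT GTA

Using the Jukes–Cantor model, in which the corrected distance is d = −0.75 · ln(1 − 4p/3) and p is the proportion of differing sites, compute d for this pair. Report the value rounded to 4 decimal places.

Differing sites — 3:T/A; 6:C/G; 13:C/G; 20:G/A; 23:G/A; 25:G/A; 31:C/T; 35:C/T; 37:A/T.
p = 9/38 = 0.236842.
d = −0.75 · ln(1 − (4/3)·0.236842) = −0.75 · ln(0.684211) = −0.75 · (-0.379489) = 0.2846.

0.2846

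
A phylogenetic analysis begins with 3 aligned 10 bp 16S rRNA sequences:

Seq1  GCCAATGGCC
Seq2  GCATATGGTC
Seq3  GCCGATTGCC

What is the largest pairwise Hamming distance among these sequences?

Pairwise Hamming distances:
  Seq1 vs Seq2: 3
  Seq1 vs Seq3: 2
  Seq2 vs Seq3: 4
The largest is 4, between Seq2 and Seq3.

4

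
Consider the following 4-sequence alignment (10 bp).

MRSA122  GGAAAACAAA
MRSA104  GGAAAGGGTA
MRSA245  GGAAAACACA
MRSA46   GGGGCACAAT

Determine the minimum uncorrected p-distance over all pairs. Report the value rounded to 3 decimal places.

Pairwise Hamming distances:
  MRSA122 vs MRSA104: 4
  MRSA122 vs MRSA245: 1
  MRSA122 vs MRSA46: 4
  MRSA104 vs MRSA245: 4
  MRSA104 vs MRSA46: 8
  MRSA245 vs MRSA46: 5
The smallest is 1 mismatch, between MRSA122 and MRSA245; p = 1/10 = 0.100.

0.100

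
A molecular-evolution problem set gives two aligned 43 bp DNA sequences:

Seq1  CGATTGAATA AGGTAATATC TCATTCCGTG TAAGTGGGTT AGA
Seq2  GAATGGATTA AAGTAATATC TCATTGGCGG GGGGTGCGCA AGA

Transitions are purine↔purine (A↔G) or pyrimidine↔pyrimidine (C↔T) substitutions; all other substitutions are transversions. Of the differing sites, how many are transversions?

10

Mismatches occur at site 1 (C→G, transversion), site 2 (G→A, transition), site 5 (T→G, transversion), site 8 (A→T, transversion), site 12 (G→A, transition), site 26 (C→G, transversion), site 27 (C→G, transversion), site 28 (G→C, transversion), site 29 (T→G, transversion), site 31 (T→G, transversion), site 32 (A→G, transition), site 33 (A→G, transition), site 37 (G→C, transversion), site 39 (T→C, transition), site 40 (T→A, transversion).
Of the 15 differences, 5 transitions and 10 transversions, so the answer is 10.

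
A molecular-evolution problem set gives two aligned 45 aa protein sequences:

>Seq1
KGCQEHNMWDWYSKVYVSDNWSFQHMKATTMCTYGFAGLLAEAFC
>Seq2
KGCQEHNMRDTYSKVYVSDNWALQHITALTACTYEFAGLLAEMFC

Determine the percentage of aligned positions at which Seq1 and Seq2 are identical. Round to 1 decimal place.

77.8%

The sequences differ at positions 9 (W/R), 11 (W/T), 22 (S/A), 23 (F/L), 26 (M/I), 27 (K/T), 29 (T/L), 31 (M/A), 35 (G/E), 43 (A/M).
35 of the 45 sites match, so the percent identity is 35/45 × 100 = 77.8%.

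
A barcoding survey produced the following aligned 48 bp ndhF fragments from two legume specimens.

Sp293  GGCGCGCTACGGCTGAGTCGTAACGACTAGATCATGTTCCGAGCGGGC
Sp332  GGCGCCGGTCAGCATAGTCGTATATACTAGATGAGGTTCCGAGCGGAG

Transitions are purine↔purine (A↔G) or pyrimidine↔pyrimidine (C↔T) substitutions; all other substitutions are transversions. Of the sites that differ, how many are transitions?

Differing sites — 6:G/C (Tv); 7:C/G (Tv); 8:T/G (Tv); 9:A/T (Tv); 11:G/A (Ti); 14:T/A (Tv); 15:G/T (Tv); 23:A/T (Tv); 24:C/A (Tv); 25:G/T (Tv); 33:C/G (Tv); 35:T/G (Tv); 47:G/A (Ti); 48:C/G (Tv).
Of the 14 differences, 2 transitions and 12 transversions, so the answer is 2.

2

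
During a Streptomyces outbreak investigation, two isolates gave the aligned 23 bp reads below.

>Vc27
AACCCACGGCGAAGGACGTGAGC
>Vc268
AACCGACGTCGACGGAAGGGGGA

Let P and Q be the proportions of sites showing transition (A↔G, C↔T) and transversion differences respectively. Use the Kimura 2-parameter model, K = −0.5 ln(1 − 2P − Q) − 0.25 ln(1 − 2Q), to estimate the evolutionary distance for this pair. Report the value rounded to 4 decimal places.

Mismatches occur at site 5 (C→G, transversion), site 9 (G→T, transversion), site 13 (A→C, transversion), site 17 (C→A, transversion), site 19 (T→G, transversion), site 21 (A→G, transition), site 23 (C→A, transversion).
Of the 7 differences, 1 transition and 6 transversions over 23 sites: P = 1/23 = 0.043478, Q = 6/23 = 0.260870.
d = −0.5·ln(0.652174) − 0.25·ln(0.478260) = −0.5·(-0.427444) − 0.25·(-0.737601) = 0.3981.

0.3981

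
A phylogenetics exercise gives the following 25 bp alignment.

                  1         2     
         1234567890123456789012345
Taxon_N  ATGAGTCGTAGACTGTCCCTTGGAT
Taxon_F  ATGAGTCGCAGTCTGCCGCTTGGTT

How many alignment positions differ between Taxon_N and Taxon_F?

Mismatches occur at site 9 (T→C), site 12 (A→T), site 16 (T→C), site 18 (C→G), site 24 (A→T).
That gives 5 mismatches out of 25 aligned sites, so the Hamming distance is 5.

5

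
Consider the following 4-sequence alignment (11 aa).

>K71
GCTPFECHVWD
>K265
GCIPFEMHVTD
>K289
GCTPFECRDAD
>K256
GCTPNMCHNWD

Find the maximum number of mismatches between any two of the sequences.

6

Pairwise Hamming distances:
  K71 vs K265: 3
  K71 vs K289: 3
  K71 vs K256: 3
  K265 vs K289: 5
  K265 vs K256: 6
  K289 vs K256: 5
The largest is 6, between K265 and K256.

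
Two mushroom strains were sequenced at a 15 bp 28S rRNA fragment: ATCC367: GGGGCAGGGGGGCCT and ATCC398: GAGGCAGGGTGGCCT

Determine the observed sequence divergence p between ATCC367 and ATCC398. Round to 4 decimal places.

0.1333

Differing sites — 2:G/A; 10:G/T.
There are 2 differences over 15 sites, so p = 2/15 = 0.1333.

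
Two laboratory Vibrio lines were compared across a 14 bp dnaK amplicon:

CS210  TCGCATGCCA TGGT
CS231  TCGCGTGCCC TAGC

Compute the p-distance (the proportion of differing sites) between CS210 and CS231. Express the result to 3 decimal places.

0.286

Differing sites — 5:A/G; 10:A/C; 12:G/A; 14:T/C.
There are 4 differences over 14 sites, so p = 4/14 = 0.286.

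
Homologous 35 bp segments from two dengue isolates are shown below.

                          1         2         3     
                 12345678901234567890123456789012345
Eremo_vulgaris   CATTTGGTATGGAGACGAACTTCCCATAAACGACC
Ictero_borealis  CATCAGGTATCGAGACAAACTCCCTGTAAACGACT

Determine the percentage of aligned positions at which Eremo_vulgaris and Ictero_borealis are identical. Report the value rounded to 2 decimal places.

The sequences differ at positions 4 (T/C), 5 (T/A), 11 (G/C), 17 (G/A), 22 (T/C), 25 (C/T), 26 (A/G), 35 (C/T).
27 of the 35 sites match, so the percent identity is 27/35 × 100 = 77.14%.

77.14%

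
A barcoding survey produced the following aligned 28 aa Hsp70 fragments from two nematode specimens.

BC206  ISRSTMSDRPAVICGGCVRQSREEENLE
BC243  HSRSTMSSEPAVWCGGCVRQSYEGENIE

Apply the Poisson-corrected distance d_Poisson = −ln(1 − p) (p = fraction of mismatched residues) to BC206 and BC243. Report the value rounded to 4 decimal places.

The sequences differ at positions 1 (I/H), 8 (D/S), 9 (R/E), 13 (I/W), 22 (R/Y), 24 (E/G), 27 (L/I).
p = 7/28 = 0.250000.
d = −ln(1 − 0.250000) = −ln(0.750000) = 0.2877.

0.2877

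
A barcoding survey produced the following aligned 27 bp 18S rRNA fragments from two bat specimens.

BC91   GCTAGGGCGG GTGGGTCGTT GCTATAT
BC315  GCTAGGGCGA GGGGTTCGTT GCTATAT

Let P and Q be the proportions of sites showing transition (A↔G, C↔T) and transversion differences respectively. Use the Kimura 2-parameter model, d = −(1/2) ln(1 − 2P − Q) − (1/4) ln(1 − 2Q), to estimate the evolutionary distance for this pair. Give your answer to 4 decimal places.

The sequences differ at positions 10 (G/A, transition), 12 (T/G, transversion), 15 (G/T, transversion).
Of the 3 differences, 1 transition and 2 transversions over 27 sites: P = 1/27 = 0.037037, Q = 2/27 = 0.074074.
d = −0.5·ln(0.851852) − 0.25·ln(0.851852) = −0.5·(-0.160342) − 0.25·(-0.160342) = 0.1203.

0.1203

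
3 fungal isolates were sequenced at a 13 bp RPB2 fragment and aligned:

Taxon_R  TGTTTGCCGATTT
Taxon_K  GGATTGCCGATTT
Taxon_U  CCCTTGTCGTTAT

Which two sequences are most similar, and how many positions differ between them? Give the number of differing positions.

Pairwise Hamming distances:
  Taxon_R vs Taxon_K: 2
  Taxon_R vs Taxon_U: 6
  Taxon_K vs Taxon_U: 6
The smallest is 2, between Taxon_R and Taxon_K.

2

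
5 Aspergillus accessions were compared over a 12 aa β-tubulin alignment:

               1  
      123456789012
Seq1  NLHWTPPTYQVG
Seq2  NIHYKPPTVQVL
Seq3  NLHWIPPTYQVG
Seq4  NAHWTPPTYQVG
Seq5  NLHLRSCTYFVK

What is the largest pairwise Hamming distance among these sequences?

8

Pairwise Hamming distances:
  Seq1 vs Seq2: 5
  Seq1 vs Seq3: 1
  Seq1 vs Seq4: 1
  Seq1 vs Seq5: 6
  Seq2 vs Seq3: 5
  Seq2 vs Seq4: 5
  Seq2 vs Seq5: 8
  Seq3 vs Seq4: 2
  Seq3 vs Seq5: 6
  Seq4 vs Seq5: 7
The largest is 8, between Seq2 and Seq5.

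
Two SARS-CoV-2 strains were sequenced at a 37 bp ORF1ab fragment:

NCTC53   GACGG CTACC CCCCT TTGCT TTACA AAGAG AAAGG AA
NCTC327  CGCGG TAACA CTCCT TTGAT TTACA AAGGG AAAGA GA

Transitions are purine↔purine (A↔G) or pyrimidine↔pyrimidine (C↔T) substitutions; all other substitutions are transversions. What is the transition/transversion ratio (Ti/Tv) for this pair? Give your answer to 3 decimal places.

Differing sites — 1:G/C (Tv); 2:A/G (Ti); 6:C/T (Ti); 7:T/A (Tv); 10:C/A (Tv); 12:C/T (Ti); 19:C/A (Tv); 29:A/G (Ti); 35:G/A (Ti); 36:A/G (Ti).
Of the 10 differences, 6 transitions and 4 transversions, so Ti/Tv = 6/4 = 1.500.

1.500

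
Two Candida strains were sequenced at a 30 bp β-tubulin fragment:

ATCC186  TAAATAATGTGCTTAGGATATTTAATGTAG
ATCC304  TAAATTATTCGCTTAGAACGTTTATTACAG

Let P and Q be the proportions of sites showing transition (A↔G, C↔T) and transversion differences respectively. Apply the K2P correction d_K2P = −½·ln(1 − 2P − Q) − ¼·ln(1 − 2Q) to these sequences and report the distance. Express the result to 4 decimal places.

0.4024

Differing sites — 6:A/T (Tv); 9:G/T (Tv); 10:T/C (Ti); 17:G/A (Ti); 19:T/C (Ti); 20:A/G (Ti); 25:A/T (Tv); 27:G/A (Ti); 28:T/C (Ti).
Of the 9 differences, 6 transitions and 3 transversions over 30 sites: P = 6/30 = 0.200000, Q = 3/30 = 0.100000.
d = −0.5·ln(0.500000) − 0.25·ln(0.800000) = −0.5·(-0.693147) − 0.25·(-0.223144) = 0.4024.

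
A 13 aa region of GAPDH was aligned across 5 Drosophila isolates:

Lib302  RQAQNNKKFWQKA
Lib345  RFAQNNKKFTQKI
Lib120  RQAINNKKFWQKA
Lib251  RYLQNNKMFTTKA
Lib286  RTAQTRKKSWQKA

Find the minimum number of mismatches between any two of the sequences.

Pairwise Hamming distances:
  Lib302 vs Lib345: 3
  Lib302 vs Lib120: 1
  Lib302 vs Lib251: 5
  Lib302 vs Lib286: 4
  Lib345 vs Lib120: 4
  Lib345 vs Lib251: 5
  Lib345 vs Lib286: 6
  Lib120 vs Lib251: 6
  Lib120 vs Lib286: 5
  Lib251 vs Lib286: 8
The smallest is 1, between Lib302 and Lib120.

1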